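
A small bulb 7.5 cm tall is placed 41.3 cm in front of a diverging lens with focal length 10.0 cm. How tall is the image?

For a diverging lens, f = -10.0 cm.
1/d_i = 1/f − 1/d_o = 1/(-10.00) − 1/(41.3) = -0.1242, so d_i = -8.051 cm.
m = −d_i/d_o = +0.1949.
|h_i| = |m|·h_o = 0.1949 × 7.5 = 1.46 cm. The image is virtual, upright and reduced, on the same side as the object.

1.46 cm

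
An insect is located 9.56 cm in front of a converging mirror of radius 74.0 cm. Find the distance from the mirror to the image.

12.9 cm

f = R/2 = 74.0/2 = 37.00 cm.
Mirror equation: 1/v = 1/f − 1/u = 1/(37.00) − 1/(9.56) = 0.02703 − 0.1046 = -0.07758, so v = -12.9 cm.
The image is virtual, upright and enlarged, behind the mirror.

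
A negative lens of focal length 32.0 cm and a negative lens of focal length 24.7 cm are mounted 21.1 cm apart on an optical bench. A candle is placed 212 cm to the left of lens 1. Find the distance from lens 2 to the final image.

Lens 1 is diverging, so f₁ = −32.0 cm.
Lens 1: 1/d_i1 = 1/f₁ − 1/d_o1 = 1/(-32.0) − 1/(212) = -0.03597, so d_i1 = -27.80 cm.
The intermediate image is 27.80 cm to the left of lens 1 (virtual), which is 21.1 − (-27.80) = 48.90 cm to the left of lens 2, so d_o2 = +48.90 cm.
Lens 2 is diverging, so f₂ = −24.7 cm.
Lens 2: 1/d_i2 = 1/f₂ − 1/d_o2 = 1/(-24.7) − 1/(48.90) = -0.06094, so d_i2 = -16.4 cm.
The final image is virtual, 16.4 cm to the left of lens 2 (overall magnification ≈ 0.044).

16.4 cm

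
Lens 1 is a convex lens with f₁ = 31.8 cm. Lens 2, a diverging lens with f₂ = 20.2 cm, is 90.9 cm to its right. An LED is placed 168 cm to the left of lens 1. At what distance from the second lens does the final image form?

Lens 1: 1/d_i1 = 1/f₁ − 1/d_o1 = 1/(31.8) − 1/(168) = 0.02549, so d_i1 = 39.22 cm.
The intermediate image is 39.22 cm to the right of lens 1, which is 90.9 − (39.22) = 51.68 cm to the left of lens 2, so d_o2 = +51.68 cm.
Lens 2 is diverging, so f₂ = −20.2 cm.
Lens 2: 1/d_i2 = 1/f₂ − 1/d_o2 = 1/(-20.2) − 1/(51.68) = -0.06885, so d_i2 = -14.5 cm.
The final image is virtual, 14.5 cm to the left of lens 2 (overall magnification ≈ -0.066).

14.5 cm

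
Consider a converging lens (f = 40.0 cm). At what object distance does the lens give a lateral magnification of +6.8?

m = −d_i/d_o ⇒ d_i = −m·d_o.
1/f = 1/d_o + 1/d_i = 1/d_o − 1/(m·d_o) = (1 − 1/m)/d_o, so d_o = f(1 − 1/m) = (40.00)(1 − 1/(+6.8)) = 34.1 cm.

34.1 cm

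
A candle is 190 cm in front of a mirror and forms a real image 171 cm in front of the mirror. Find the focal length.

f = 90.0 cm (concave)

Real image ⇒ d_i = +171 cm.
1/f = 1/d_o + 1/d_i = 1/(190) + 1/(171) = 0.01111, so f = 90.0 cm.
Since f is positive, the mirror is concave.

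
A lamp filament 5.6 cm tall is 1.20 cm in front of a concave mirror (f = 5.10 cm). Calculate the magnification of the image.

1/d_i = 1/f − 1/d_o = 1/(5.100) − 1/(1.20) = -0.6373, so d_i = -1.569 cm.
m = −d_i/d_o = −(-1.569)/(1.20) = +1.31.
The image is virtual, upright and enlarged, behind the mirror.

m = +1.31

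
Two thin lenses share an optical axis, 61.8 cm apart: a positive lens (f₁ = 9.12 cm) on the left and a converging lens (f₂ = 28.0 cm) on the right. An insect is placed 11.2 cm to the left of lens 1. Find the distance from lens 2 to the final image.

23.2 cm

Lens 1: 1/d_i1 = 1/f₁ − 1/d_o1 = 1/(9.12) − 1/(11.2) = 0.02036, so d_i1 = 49.11 cm.
The intermediate image is 49.11 cm to the right of lens 1, which is 61.8 − (49.11) = 12.69 cm to the left of lens 2, so d_o2 = +12.69 cm.
Lens 2: 1/d_i2 = 1/f₂ − 1/d_o2 = 1/(28.0) − 1/(12.69) = -0.04309, so d_i2 = -23.2 cm.
The final image is virtual, 23.2 cm to the left of lens 2 (overall magnification ≈ -8.0).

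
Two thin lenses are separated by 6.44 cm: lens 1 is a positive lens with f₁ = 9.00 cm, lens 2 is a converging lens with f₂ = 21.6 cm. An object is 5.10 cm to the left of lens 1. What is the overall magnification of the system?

Lens 1: 1/d_i1 = 1/(9.00) − 1/(5.10) = -0.08497, so d_i1 = -11.77 cm; m₁ = −d_i1/d_o1 = +2.308.
d_o2 = 6.44 − (-11.77) = 18.21 cm.
Lens 2: 1/d_i2 = 1/(21.6) − 1/(18.21) = -0.008619, so d_i2 = -116.0 cm; m₂ = −d_i2/d_o2 = +6.372.
m = m₁·m₂ = (+2.308)(+6.372) = +14.7.

m = +14.7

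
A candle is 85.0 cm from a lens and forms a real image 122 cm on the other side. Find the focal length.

f = 50.1 cm (converging)

Real image ⇒ d_i = +122 cm.
1/f = 1/d_o + 1/d_i = 1/(85.0) + 1/(122) = 0.01996, so f = 50.1 cm.
Since f is positive, the lens is converging.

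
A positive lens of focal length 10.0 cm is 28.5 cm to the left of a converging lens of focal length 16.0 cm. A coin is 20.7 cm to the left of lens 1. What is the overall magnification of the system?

Lens 1: 1/d_i1 = 1/(10.0) − 1/(20.7) = 0.05169, so d_i1 = 19.35 cm; m₁ = −d_i1/d_o1 = -0.9348.
d_o2 = 28.5 − (19.35) = 9.150 cm.
Lens 2: 1/d_i2 = 1/(16.0) − 1/(9.150) = -0.04679, so d_i2 = -21.37 cm; m₂ = −d_i2/d_o2 = +2.336.
m = m₁·m₂ = (-0.9348)(+2.336) = -2.18.

m = -2.18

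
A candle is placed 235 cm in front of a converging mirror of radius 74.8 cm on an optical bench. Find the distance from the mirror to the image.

f = R/2 = 74.8/2 = 37.40 cm.
Mirror equation: 1/v = 1/f − 1/u = 1/(37.40) − 1/(235) = 0.02674 − 0.004255 = 0.02248, so v = 44.5 cm.
The image is real, inverted and reduced, in front of the mirror.

44.5 cm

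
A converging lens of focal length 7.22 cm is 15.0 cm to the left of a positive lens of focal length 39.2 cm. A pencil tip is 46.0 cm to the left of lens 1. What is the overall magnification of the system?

m = -0.223

Lens 1: 1/d_i1 = 1/(7.22) − 1/(46.0) = 0.1168, so d_i1 = 8.564 cm; m₁ = −d_i1/d_o1 = -0.1862.
d_o2 = 15.0 − (8.564) = 6.436 cm.
Lens 2: 1/d_i2 = 1/(39.2) − 1/(6.436) = -0.1299, so d_i2 = -7.700 cm; m₂ = −d_i2/d_o2 = +1.196.
m = m₁·m₂ = (-0.1862)(+1.196) = -0.223.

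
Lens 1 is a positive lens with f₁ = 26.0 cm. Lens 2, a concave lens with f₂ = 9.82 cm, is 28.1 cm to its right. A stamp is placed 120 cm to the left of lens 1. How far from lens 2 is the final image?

10.6 cm

Lens 1: 1/d_i1 = 1/f₁ − 1/d_o1 = 1/(26.0) − 1/(120) = 0.03013, so d_i1 = 33.19 cm.
The intermediate image is 33.19 cm to the right of lens 1, which lies 5.090 cm to the right of lens 2 — a virtual object — so d_o2 = −5.090 cm.
Lens 2 is diverging, so f₂ = −9.82 cm.
Lens 2: 1/d_i2 = 1/f₂ − 1/d_o2 = 1/(-9.82) − 1/(-5.090) = 0.09463, so d_i2 = 10.6 cm.
The final image is real, 10.6 cm to the right of lens 2 (overall magnification ≈ -0.57).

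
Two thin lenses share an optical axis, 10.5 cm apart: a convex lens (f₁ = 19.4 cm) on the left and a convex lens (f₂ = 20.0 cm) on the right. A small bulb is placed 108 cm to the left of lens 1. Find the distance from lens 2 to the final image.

Lens 1: 1/d_i1 = 1/f₁ − 1/d_o1 = 1/(19.4) − 1/(108) = 0.04229, so d_i1 = 23.65 cm.
The intermediate image is 23.65 cm to the right of lens 1, which lies 13.15 cm to the right of lens 2 — a virtual object — so d_o2 = −13.15 cm.
Lens 2: 1/d_i2 = 1/f₂ − 1/d_o2 = 1/(20.0) − 1/(-13.15) = 0.1260, so d_i2 = 7.93 cm.
The final image is real, 7.93 cm to the right of lens 2 (overall magnification ≈ -0.13).

7.93 cm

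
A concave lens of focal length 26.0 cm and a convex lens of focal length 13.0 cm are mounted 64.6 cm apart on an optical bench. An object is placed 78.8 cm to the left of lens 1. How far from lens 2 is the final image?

Lens 1 is diverging, so f₁ = −26.0 cm.
Lens 1: 1/d_i1 = 1/f₁ − 1/d_o1 = 1/(-26.0) − 1/(78.8) = -0.05115, so d_i1 = -19.55 cm.
The intermediate image is 19.55 cm to the left of lens 1 (virtual), which is 64.6 − (-19.55) = 84.15 cm to the left of lens 2, so d_o2 = +84.15 cm.
Lens 2: 1/d_i2 = 1/f₂ − 1/d_o2 = 1/(13.0) − 1/(84.15) = 0.06504, so d_i2 = 15.4 cm.
The final image is real, 15.4 cm to the right of lens 2 (overall magnification ≈ -0.045).

15.4 cm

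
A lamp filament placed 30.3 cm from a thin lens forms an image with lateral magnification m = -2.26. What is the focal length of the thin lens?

m = −d_i/d_o ⇒ d_i = −m·d_o = −(-2.26)·(30.3) = 68.48 cm.
1/f = 1/d_o + 1/d_i = 1/(30.3) + 1/(68.48) = 0.04761, so f = 21.0 cm.
Since f is positive, the thin lens is converging.

f = 21.0 cm (converging)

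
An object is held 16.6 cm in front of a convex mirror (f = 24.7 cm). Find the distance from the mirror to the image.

For a convex mirror, f = -24.7 cm.
Mirror equation: 1/v = 1/f − 1/u = 1/(-24.70) − 1/(16.6) = -0.04049 − 0.06024 = -0.1007, so v = -9.93 cm.
The image is virtual, upright and reduced, behind the mirror.

9.93 cm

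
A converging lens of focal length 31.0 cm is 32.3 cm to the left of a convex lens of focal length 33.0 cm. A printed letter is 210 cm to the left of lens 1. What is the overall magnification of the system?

m = -0.154

Lens 1: 1/d_i1 = 1/(31.0) − 1/(210) = 0.02750, so d_i1 = 36.37 cm; m₁ = −d_i1/d_o1 = -0.1732.
d_o2 = 32.3 − (36.37) = -4.070 cm (virtual object).
Lens 2: 1/d_i2 = 1/(33.0) − 1/(-4.070) = 0.2760, so d_i2 = 3.623 cm; m₂ = −d_i2/d_o2 = +0.8902.
m = m₁·m₂ = (-0.1732)(+0.8902) = -0.154.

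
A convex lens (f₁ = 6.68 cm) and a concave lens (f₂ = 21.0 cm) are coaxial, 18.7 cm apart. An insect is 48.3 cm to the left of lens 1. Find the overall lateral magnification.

m = -0.105

Lens 1: 1/d_i1 = 1/(6.68) − 1/(48.3) = 0.1290, so d_i1 = 7.752 cm; m₁ = −d_i1/d_o1 = -0.1605.
d_o2 = 18.7 − (7.752) = 10.95 cm.
f₂ = −21.0 cm (diverging).
Lens 2: 1/d_i2 = 1/(-21.0) − 1/(10.95) = -0.1389, so d_i2 = -7.197 cm; m₂ = −d_i2/d_o2 = +0.6573.
m = m₁·m₂ = (-0.1605)(+0.6573) = -0.105.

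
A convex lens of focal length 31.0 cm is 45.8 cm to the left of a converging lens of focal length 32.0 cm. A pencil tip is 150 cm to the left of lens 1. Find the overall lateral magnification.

Lens 1: 1/d_i1 = 1/(31.0) − 1/(150) = 0.02559, so d_i1 = 39.08 cm; m₁ = −d_i1/d_o1 = -0.2605.
d_o2 = 45.8 − (39.08) = 6.720 cm.
Lens 2: 1/d_i2 = 1/(32.0) − 1/(6.720) = -0.1176, so d_i2 = -8.506 cm; m₂ = −d_i2/d_o2 = +1.266.
m = m₁·m₂ = (-0.2605)(+1.266) = -0.330.

m = -0.330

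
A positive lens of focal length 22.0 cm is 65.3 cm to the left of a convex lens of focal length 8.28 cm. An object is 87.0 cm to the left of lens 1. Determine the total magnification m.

m = +0.102

Lens 1: 1/d_i1 = 1/(22.0) − 1/(87.0) = 0.03396, so d_i1 = 29.45 cm; m₁ = −d_i1/d_o1 = -0.3385.
d_o2 = 65.3 − (29.45) = 35.85 cm.
Lens 2: 1/d_i2 = 1/(8.28) − 1/(35.85) = 0.09288, so d_i2 = 10.77 cm; m₂ = −d_i2/d_o2 = -0.3003.
m = m₁·m₂ = (-0.3385)(-0.3003) = +0.102.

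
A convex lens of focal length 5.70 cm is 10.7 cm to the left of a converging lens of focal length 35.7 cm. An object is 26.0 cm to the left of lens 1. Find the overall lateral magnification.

m = -0.310

Lens 1: 1/d_i1 = 1/(5.70) − 1/(26.0) = 0.1370, so d_i1 = 7.300 cm; m₁ = −d_i1/d_o1 = -0.2808.
d_o2 = 10.7 − (7.300) = 3.400 cm.
Lens 2: 1/d_i2 = 1/(35.7) − 1/(3.400) = -0.2661, so d_i2 = -3.758 cm; m₂ = −d_i2/d_o2 = +1.105.
m = m₁·m₂ = (-0.2808)(+1.105) = -0.310.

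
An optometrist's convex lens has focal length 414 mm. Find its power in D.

P = +2.42 D

f = 41.4 cm = 0.414 m.
P = 1/f = 1/(0.414 m) = +2.42 D.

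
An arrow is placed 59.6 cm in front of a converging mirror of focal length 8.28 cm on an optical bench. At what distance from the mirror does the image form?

9.62 cm

Mirror equation: 1/v = 1/f − 1/u = 1/(8.280) − 1/(59.6) = 0.1208 − 0.01678 = 0.1040, so v = 9.62 cm.
The image is real, inverted and reduced, in front of the mirror.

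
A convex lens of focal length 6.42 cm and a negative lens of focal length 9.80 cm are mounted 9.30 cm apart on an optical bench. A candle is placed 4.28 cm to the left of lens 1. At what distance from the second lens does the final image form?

6.79 cm

Lens 1: 1/d_i1 = 1/f₁ − 1/d_o1 = 1/(6.42) − 1/(4.28) = -0.07788, so d_i1 = -12.84 cm.
The intermediate image is 12.84 cm to the left of lens 1 (virtual), which is 9.30 − (-12.84) = 22.14 cm to the left of lens 2, so d_o2 = +22.14 cm.
Lens 2 is diverging, so f₂ = −9.80 cm.
Lens 2: 1/d_i2 = 1/f₂ − 1/d_o2 = 1/(-9.80) − 1/(22.14) = -0.1472, so d_i2 = -6.79 cm.
The final image is virtual, 6.79 cm to the left of lens 2 (overall magnification ≈ 0.92).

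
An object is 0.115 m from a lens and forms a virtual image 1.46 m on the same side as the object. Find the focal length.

Virtual image ⇒ d_i = −1.46 m.
1/f = 1/d_o + 1/d_i = 1/(0.115) + 1/(-1.46) = 8.011, so f = 0.125 m.
Since f is positive, the lens is converging.

f = 0.125 m (converging)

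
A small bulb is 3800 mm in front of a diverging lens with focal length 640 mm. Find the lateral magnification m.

m = +0.144

For a diverging lens, f = -640 mm.
1/d_i = 1/f − 1/d_o = 1/(-640.0) − 1/(3800) = -0.001826, so d_i = -547.7 mm.
m = −d_i/d_o = −(-547.7)/(3800) = +0.144.
The image is virtual, upright and reduced, on the same side as the object.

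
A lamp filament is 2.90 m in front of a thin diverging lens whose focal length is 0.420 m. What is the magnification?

For a diverging lens, f = -0.420 m.
1/d_i = 1/f − 1/d_o = 1/(-0.4200) − 1/(2.90) = -2.726, so d_i = -0.3669 m.
m = −d_i/d_o = −(-0.3669)/(2.90) = +0.127.
The image is virtual, upright and reduced, on the same side as the object.

m = +0.127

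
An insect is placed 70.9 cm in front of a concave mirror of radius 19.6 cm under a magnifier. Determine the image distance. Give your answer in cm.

11.4 cm

f = R/2 = 19.6/2 = 9.800 cm.
Mirror equation: 1/s_i = 1/f − 1/s_o = 1/(9.800) − 1/(70.9) = 0.1020 − 0.01410 = 0.08794, so s_i = 11.4 cm.
The image is real, inverted and reduced, in front of the mirror.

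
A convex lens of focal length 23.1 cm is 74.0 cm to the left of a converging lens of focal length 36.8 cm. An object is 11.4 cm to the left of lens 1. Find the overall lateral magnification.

m = -1.22

Lens 1: 1/d_i1 = 1/(23.1) − 1/(11.4) = -0.04443, so d_i1 = -22.51 cm; m₁ = −d_i1/d_o1 = +1.975.
d_o2 = 74.0 − (-22.51) = 96.51 cm.
Lens 2: 1/d_i2 = 1/(36.8) − 1/(96.51) = 0.01681, so d_i2 = 59.48 cm; m₂ = −d_i2/d_o2 = -0.6163.
m = m₁·m₂ = (+1.975)(-0.6163) = -1.22.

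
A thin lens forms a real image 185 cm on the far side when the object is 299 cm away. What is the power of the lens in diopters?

P = +0.875 D

d_i = +185 cm.
1/f = 1/d_o + 1/d_i = 1/(299) + 1/(185) = 0.008750 cm⁻¹.
f = 114.3 cm = 1.143 m, so P = 1/f = +0.875 D.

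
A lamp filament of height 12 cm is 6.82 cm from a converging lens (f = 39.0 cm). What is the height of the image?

14.5 cm

1/d_i = 1/f − 1/d_o = 1/(39.00) − 1/(6.82) = -0.1210, so d_i = -8.265 cm.
m = −d_i/d_o = +1.212.
|h_i| = |m|·h_o = 1.212 × 12 = 14.5 cm. The image is virtual, upright and enlarged, on the same side as the object.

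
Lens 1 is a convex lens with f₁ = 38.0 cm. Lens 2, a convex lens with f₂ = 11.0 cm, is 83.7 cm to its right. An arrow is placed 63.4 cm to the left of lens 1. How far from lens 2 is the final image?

Lens 1: 1/d_i1 = 1/f₁ − 1/d_o1 = 1/(38.0) − 1/(63.4) = 0.01054, so d_i1 = 94.85 cm.
The intermediate image is 94.85 cm to the right of lens 1, which lies 11.15 cm to the right of lens 2 — a virtual object — so d_o2 = −11.15 cm.
Lens 2: 1/d_i2 = 1/f₂ − 1/d_o2 = 1/(11.0) − 1/(-11.15) = 0.1806, so d_i2 = 5.54 cm.
The final image is real, 5.54 cm to the right of lens 2 (overall magnification ≈ -0.74).

5.54 cm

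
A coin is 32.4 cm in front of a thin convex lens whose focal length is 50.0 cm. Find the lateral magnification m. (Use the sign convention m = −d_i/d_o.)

1/d_i = 1/f − 1/d_o = 1/(50.00) − 1/(32.4) = -0.01086, so d_i = -92.05 cm.
m = −d_i/d_o = −(-92.05)/(32.4) = +2.84.
The image is virtual, upright and enlarged, on the same side as the object.

m = +2.84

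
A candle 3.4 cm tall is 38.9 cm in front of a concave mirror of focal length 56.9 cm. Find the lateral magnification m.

m = +3.16

1/d_i = 1/f − 1/d_o = 1/(56.90) − 1/(38.9) = -0.008132, so d_i = -123.0 cm.
m = −d_i/d_o = −(-123.0)/(38.9) = +3.16.
The image is virtual, upright and enlarged, behind the mirror.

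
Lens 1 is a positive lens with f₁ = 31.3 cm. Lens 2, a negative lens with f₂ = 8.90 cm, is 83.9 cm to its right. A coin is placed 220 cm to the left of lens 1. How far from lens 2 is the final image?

7.49 cm

Lens 1: 1/d_i1 = 1/f₁ − 1/d_o1 = 1/(31.3) − 1/(220) = 0.02740, so d_i1 = 36.49 cm.
The intermediate image is 36.49 cm to the right of lens 1, which is 83.9 − (36.49) = 47.41 cm to the left of lens 2, so d_o2 = +47.41 cm.
Lens 2 is diverging, so f₂ = −8.90 cm.
Lens 2: 1/d_i2 = 1/f₂ − 1/d_o2 = 1/(-8.90) − 1/(47.41) = -0.1335, so d_i2 = -7.49 cm.
The final image is virtual, 7.49 cm to the left of lens 2 (overall magnification ≈ -0.026).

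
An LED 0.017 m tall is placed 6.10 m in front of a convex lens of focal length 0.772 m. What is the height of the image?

0.00246 m

1/d_i = 1/f − 1/d_o = 1/(0.7720) − 1/(6.10) = 1.131, so d_i = 0.8839 m.
m = −d_i/d_o = -0.1449.
|h_i| = |m|·h_o = 0.1449 × 0.017 = 0.00246 m. The image is real, inverted and reduced, on the far side of the lens.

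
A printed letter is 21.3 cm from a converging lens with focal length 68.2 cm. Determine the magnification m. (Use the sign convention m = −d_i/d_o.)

m = +1.45

1/d_i = 1/f − 1/d_o = 1/(68.20) − 1/(21.3) = -0.03229, so d_i = -30.97 cm.
m = −d_i/d_o = −(-30.97)/(21.3) = +1.45.
The image is virtual, upright and enlarged, on the same side as the object.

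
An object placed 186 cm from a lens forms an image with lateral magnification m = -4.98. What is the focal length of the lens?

m = −d_i/d_o ⇒ d_i = −m·d_o = −(-4.98)·(186) = 926.3 cm.
1/f = 1/d_o + 1/d_i = 1/(186) + 1/(926.3) = 0.006456, so f = 155 cm.
Since f is positive, the lens is converging.

f = 155 cm (converging)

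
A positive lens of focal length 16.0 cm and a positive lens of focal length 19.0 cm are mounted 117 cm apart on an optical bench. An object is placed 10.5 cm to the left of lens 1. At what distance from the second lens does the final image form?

21.8 cm

Lens 1: 1/d_i1 = 1/f₁ − 1/d_o1 = 1/(16.0) − 1/(10.5) = -0.03274, so d_i1 = -30.55 cm.
The intermediate image is 30.55 cm to the left of lens 1 (virtual), which is 117 − (-30.55) = 147.6 cm to the left of lens 2, so d_o2 = +147.6 cm.
Lens 2: 1/d_i2 = 1/f₂ − 1/d_o2 = 1/(19.0) − 1/(147.6) = 0.04586, so d_i2 = 21.8 cm.
The final image is real, 21.8 cm to the right of lens 2 (overall magnification ≈ -0.43).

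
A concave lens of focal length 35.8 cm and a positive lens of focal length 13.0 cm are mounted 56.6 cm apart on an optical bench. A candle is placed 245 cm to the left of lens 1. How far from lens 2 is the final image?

15.3 cm

Lens 1 is diverging, so f₁ = −35.8 cm.
Lens 1: 1/d_i1 = 1/f₁ − 1/d_o1 = 1/(-35.8) − 1/(245) = -0.03201, so d_i1 = -31.24 cm.
The intermediate image is 31.24 cm to the left of lens 1 (virtual), which is 56.6 − (-31.24) = 87.84 cm to the left of lens 2, so d_o2 = +87.84 cm.
Lens 2: 1/d_i2 = 1/f₂ − 1/d_o2 = 1/(13.0) − 1/(87.84) = 0.06554, so d_i2 = 15.3 cm.
The final image is real, 15.3 cm to the right of lens 2 (overall magnification ≈ -0.022).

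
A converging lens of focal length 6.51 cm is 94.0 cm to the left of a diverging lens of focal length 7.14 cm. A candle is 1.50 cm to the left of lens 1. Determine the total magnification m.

m = +0.0900

Lens 1: 1/d_i1 = 1/(6.51) − 1/(1.50) = -0.5131, so d_i1 = -1.949 cm; m₁ = −d_i1/d_o1 = +1.299.
d_o2 = 94.0 − (-1.949) = 95.95 cm.
f₂ = −7.14 cm (diverging).
Lens 2: 1/d_i2 = 1/(-7.14) − 1/(95.95) = -0.1505, so d_i2 = -6.645 cm; m₂ = −d_i2/d_o2 = +0.06926.
m = m₁·m₂ = (+1.299)(+0.06926) = +0.0900.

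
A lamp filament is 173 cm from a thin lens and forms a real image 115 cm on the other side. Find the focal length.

f = 69.1 cm (converging)

Real image ⇒ d_i = +115 cm.
1/f = 1/d_o + 1/d_i = 1/(173) + 1/(115) = 0.01448, so f = 69.1 cm.
Since f is positive, the thin lens is converging.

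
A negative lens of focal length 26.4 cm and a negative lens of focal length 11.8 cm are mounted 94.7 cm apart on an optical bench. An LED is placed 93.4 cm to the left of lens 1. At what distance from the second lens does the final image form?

10.7 cm

Lens 1 is diverging, so f₁ = −26.4 cm.
Lens 1: 1/d_i1 = 1/f₁ − 1/d_o1 = 1/(-26.4) − 1/(93.4) = -0.04859, so d_i1 = -20.58 cm.
The intermediate image is 20.58 cm to the left of lens 1 (virtual), which is 94.7 − (-20.58) = 115.3 cm to the left of lens 2, so d_o2 = +115.3 cm.
Lens 2 is diverging, so f₂ = −11.8 cm.
Lens 2: 1/d_i2 = 1/f₂ − 1/d_o2 = 1/(-11.8) − 1/(115.3) = -0.09342, so d_i2 = -10.7 cm.
The final image is virtual, 10.7 cm to the left of lens 2 (overall magnification ≈ 0.020).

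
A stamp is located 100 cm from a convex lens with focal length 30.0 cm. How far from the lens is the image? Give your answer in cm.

42.9 cm

Lens equation: 1/s_i = 1/f − 1/s_o = 1/(30.00) − 1/(100) = 0.03333 − 0.01000 = 0.02333, so s_i = 42.9 cm.
The image is real, inverted and reduced, on the far side of the lens.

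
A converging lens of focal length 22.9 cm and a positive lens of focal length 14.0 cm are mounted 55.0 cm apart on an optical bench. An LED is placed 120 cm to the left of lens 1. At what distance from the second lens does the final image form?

29.4 cm

Lens 1: 1/d_i1 = 1/f₁ − 1/d_o1 = 1/(22.9) − 1/(120) = 0.03533, so d_i1 = 28.30 cm.
The intermediate image is 28.30 cm to the right of lens 1, which is 55.0 − (28.30) = 26.70 cm to the left of lens 2, so d_o2 = +26.70 cm.
Lens 2: 1/d_i2 = 1/f₂ − 1/d_o2 = 1/(14.0) − 1/(26.70) = 0.03398, so d_i2 = 29.4 cm.
The final image is real, 29.4 cm to the right of lens 2 (overall magnification ≈ 0.26).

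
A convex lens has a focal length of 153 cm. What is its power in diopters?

P = +0.654 D

f = 153 cm = 1.53 m.
P = 1/f = 1/(1.53 m) = +0.654 D.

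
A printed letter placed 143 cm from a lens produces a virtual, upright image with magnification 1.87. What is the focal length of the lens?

m = −d_i/d_o ⇒ d_i = −m·d_o = −(+1.87)·(143) = -267.4 cm.
1/f = 1/d_o + 1/d_i = 1/(143) + 1/(-267.4) = 0.003253, so f = 307 cm.
Since f is positive, the lens is converging.

f = 307 cm (converging)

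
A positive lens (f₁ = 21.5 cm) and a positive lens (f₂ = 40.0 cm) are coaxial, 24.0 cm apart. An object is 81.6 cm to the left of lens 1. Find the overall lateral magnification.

m = -0.317

Lens 1: 1/d_i1 = 1/(21.5) − 1/(81.6) = 0.03426, so d_i1 = 29.19 cm; m₁ = −d_i1/d_o1 = -0.3577.
d_o2 = 24.0 − (29.19) = -5.190 cm (virtual object).
Lens 2: 1/d_i2 = 1/(40.0) − 1/(-5.190) = 0.2177, so d_i2 = 4.594 cm; m₂ = −d_i2/d_o2 = +0.8852.
m = m₁·m₂ = (-0.3577)(+0.8852) = -0.317.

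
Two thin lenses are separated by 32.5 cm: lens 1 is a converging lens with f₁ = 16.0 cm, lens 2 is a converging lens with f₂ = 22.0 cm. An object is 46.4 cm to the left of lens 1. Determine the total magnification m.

Lens 1: 1/d_i1 = 1/(16.0) − 1/(46.4) = 0.04095, so d_i1 = 24.42 cm; m₁ = −d_i1/d_o1 = -0.5263.
d_o2 = 32.5 − (24.42) = 8.080 cm.
Lens 2: 1/d_i2 = 1/(22.0) − 1/(8.080) = -0.07831, so d_i2 = -12.77 cm; m₂ = −d_i2/d_o2 = +1.580.
m = m₁·m₂ = (-0.5263)(+1.580) = -0.832.

m = -0.832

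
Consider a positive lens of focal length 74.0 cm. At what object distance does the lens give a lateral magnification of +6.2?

m = −d_i/d_o ⇒ d_i = −m·d_o.
1/f = 1/d_o + 1/d_i = 1/d_o − 1/(m·d_o) = (1 − 1/m)/d_o, so d_o = f(1 − 1/m) = (74.00)(1 − 1/(+6.2)) = 62.1 cm.

62.1 cm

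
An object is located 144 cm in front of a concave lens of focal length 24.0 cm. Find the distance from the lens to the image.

20.6 cm

For a concave lens, f = -24.0 cm.
Thin-lens equation: 1/q = 1/f − 1/p = 1/(-24.00) − 1/(144) = -0.04167 − 0.006944 = -0.04861, so q = -20.6 cm.
The image is virtual, upright and reduced, on the same side as the object.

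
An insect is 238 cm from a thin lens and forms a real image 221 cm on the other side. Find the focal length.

Real image ⇒ d_i = +221 cm.
1/f = 1/d_o + 1/d_i = 1/(238) + 1/(221) = 0.008727, so f = 115 cm.
Since f is positive, the thin lens is converging.

f = 115 cm (converging)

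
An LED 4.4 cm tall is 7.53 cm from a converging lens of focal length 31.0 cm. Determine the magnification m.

1/d_i = 1/f − 1/d_o = 1/(31.00) − 1/(7.53) = -0.1005, so d_i = -9.946 cm.
m = −d_i/d_o = −(-9.946)/(7.53) = +1.32.
The image is virtual, upright and enlarged, on the same side as the object.

m = +1.32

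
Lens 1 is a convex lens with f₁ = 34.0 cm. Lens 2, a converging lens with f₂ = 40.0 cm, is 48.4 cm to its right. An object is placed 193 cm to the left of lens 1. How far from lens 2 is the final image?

8.68 cm

Lens 1: 1/d_i1 = 1/f₁ − 1/d_o1 = 1/(34.0) − 1/(193) = 0.02423, so d_i1 = 41.27 cm.
The intermediate image is 41.27 cm to the right of lens 1, which is 48.4 − (41.27) = 7.130 cm to the left of lens 2, so d_o2 = +7.130 cm.
Lens 2: 1/d_i2 = 1/f₂ − 1/d_o2 = 1/(40.0) − 1/(7.130) = -0.1153, so d_i2 = -8.68 cm.
The final image is virtual, 8.68 cm to the left of lens 2 (overall magnification ≈ -0.26).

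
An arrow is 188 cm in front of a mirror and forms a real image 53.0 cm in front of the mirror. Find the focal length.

Real image ⇒ d_i = +53.0 cm.
1/f = 1/d_o + 1/d_i = 1/(188) + 1/(53.0) = 0.02419, so f = 41.3 cm.
Since f is positive, the mirror is concave.

f = 41.3 cm (concave)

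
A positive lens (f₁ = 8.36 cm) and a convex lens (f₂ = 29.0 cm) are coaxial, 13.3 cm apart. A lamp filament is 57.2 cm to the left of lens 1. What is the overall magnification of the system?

m = -0.195

Lens 1: 1/d_i1 = 1/(8.36) − 1/(57.2) = 0.1021, so d_i1 = 9.791 cm; m₁ = −d_i1/d_o1 = -0.1712.
d_o2 = 13.3 − (9.791) = 3.509 cm.
Lens 2: 1/d_i2 = 1/(29.0) − 1/(3.509) = -0.2505, so d_i2 = -3.992 cm; m₂ = −d_i2/d_o2 = +1.138.
m = m₁·m₂ = (-0.1712)(+1.138) = -0.195.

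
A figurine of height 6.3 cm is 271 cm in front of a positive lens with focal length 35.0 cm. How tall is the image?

1/d_i = 1/f − 1/d_o = 1/(35.00) − 1/(271) = 0.02488, so d_i = 40.19 cm.
m = −d_i/d_o = -0.1483.
|h_i| = |m|·h_o = 0.1483 × 6.3 = 0.934 cm. The image is real, inverted and reduced, on the far side of the lens.

0.934 cm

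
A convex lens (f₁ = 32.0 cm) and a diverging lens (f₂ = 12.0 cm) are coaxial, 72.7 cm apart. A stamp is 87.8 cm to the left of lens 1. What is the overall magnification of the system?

Lens 1: 1/d_i1 = 1/(32.0) − 1/(87.8) = 0.01986, so d_i1 = 50.35 cm; m₁ = −d_i1/d_o1 = -0.5735.
d_o2 = 72.7 − (50.35) = 22.35 cm.
f₂ = −12.0 cm (diverging).
Lens 2: 1/d_i2 = 1/(-12.0) − 1/(22.35) = -0.1281, so d_i2 = -7.808 cm; m₂ = −d_i2/d_o2 = +0.3493.
m = m₁·m₂ = (-0.5735)(+0.3493) = -0.200.

m = -0.200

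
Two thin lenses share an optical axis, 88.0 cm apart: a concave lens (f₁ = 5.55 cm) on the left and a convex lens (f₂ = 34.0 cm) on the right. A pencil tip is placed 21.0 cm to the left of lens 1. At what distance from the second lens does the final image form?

Lens 1 is diverging, so f₁ = −5.55 cm.
Lens 1: 1/d_i1 = 1/f₁ − 1/d_o1 = 1/(-5.55) − 1/(21.0) = -0.2278, so d_i1 = -4.390 cm.
The intermediate image is 4.390 cm to the left of lens 1 (virtual), which is 88.0 − (-4.390) = 92.39 cm to the left of lens 2, so d_o2 = +92.39 cm.
Lens 2: 1/d_i2 = 1/f₂ − 1/d_o2 = 1/(34.0) − 1/(92.39) = 0.01859, so d_i2 = 53.8 cm.
The final image is real, 53.8 cm to the right of lens 2 (overall magnification ≈ -0.12).

53.8 cm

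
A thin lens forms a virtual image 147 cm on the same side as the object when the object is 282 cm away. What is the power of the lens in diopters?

P = -0.326 D

Virtual image ⇒ d_i = −147 cm.
1/f = 1/d_o + 1/d_i = 1/(282) + 1/(-147) = -0.003257 cm⁻¹.
f = -307.1 cm = -3.071 m, so P = 1/f = -0.326 D.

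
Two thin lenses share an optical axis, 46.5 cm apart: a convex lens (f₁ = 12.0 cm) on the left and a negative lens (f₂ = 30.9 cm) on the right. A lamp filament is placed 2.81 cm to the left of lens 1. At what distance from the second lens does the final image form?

Lens 1: 1/d_i1 = 1/f₁ − 1/d_o1 = 1/(12.0) − 1/(2.81) = -0.2725, so d_i1 = -3.669 cm.
The intermediate image is 3.669 cm to the left of lens 1 (virtual), which is 46.5 − (-3.669) = 50.17 cm to the left of lens 2, so d_o2 = +50.17 cm.
Lens 2 is diverging, so f₂ = −30.9 cm.
Lens 2: 1/d_i2 = 1/f₂ − 1/d_o2 = 1/(-30.9) − 1/(50.17) = -0.05229, so d_i2 = -19.1 cm.
The final image is virtual, 19.1 cm to the left of lens 2 (overall magnification ≈ 0.50).

19.1 cm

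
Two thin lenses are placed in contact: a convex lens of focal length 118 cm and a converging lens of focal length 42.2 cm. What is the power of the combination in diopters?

P = +3.22 D

P₁ = 1/f₁ = 1/(1.18 m) = +0.8475 D; P₂ = 1/f₂ = 1/(0.422 m) = +2.370 D.
For thin lenses in contact, P = P₁ + P₂ = (+0.8475) + (+2.370) = +3.22 D.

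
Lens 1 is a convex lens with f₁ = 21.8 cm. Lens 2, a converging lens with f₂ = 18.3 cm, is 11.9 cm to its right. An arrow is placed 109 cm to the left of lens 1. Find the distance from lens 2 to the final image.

Lens 1: 1/d_i1 = 1/f₁ − 1/d_o1 = 1/(21.8) − 1/(109) = 0.03670, so d_i1 = 27.25 cm.
The intermediate image is 27.25 cm to the right of lens 1, which lies 15.35 cm to the right of lens 2 — a virtual object — so d_o2 = −15.35 cm.
Lens 2: 1/d_i2 = 1/f₂ − 1/d_o2 = 1/(18.3) − 1/(-15.35) = 0.1198, so d_i2 = 8.35 cm.
The final image is real, 8.35 cm to the right of lens 2 (overall magnification ≈ -0.14).

8.35 cm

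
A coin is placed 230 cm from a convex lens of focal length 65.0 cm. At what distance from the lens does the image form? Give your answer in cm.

90.6 cm

Lens equation: 1/q = 1/f − 1/p = 1/(65.00) − 1/(230) = 0.01538 − 0.004348 = 0.01104, so q = 90.6 cm.
The image is real, inverted and reduced, on the far side of the lens.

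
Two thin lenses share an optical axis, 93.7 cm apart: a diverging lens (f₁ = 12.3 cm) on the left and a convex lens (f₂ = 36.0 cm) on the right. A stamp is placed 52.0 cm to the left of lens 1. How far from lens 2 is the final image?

55.2 cm

Lens 1 is diverging, so f₁ = −12.3 cm.
Lens 1: 1/d_i1 = 1/f₁ − 1/d_o1 = 1/(-12.3) − 1/(52.0) = -0.1005, so d_i1 = -9.947 cm.
The intermediate image is 9.947 cm to the left of lens 1 (virtual), which is 93.7 − (-9.947) = 103.6 cm to the left of lens 2, so d_o2 = +103.6 cm.
Lens 2: 1/d_i2 = 1/f₂ − 1/d_o2 = 1/(36.0) − 1/(103.6) = 0.01813, so d_i2 = 55.2 cm.
The final image is real, 55.2 cm to the right of lens 2 (overall magnification ≈ -0.10).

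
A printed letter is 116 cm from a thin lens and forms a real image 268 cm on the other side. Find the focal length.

f = 81.0 cm (converging)

Real image ⇒ d_i = +268 cm.
1/f = 1/d_o + 1/d_i = 1/(116) + 1/(268) = 0.01235, so f = 81.0 cm.
Since f is positive, the thin lens is converging.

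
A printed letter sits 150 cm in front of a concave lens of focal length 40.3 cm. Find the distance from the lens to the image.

For a concave lens, f = -40.3 cm.
Thin-lens equation: 1/q = 1/f − 1/p = 1/(-40.30) − 1/(150) = -0.02481 − 0.006667 = -0.03148, so q = -31.8 cm.
The image is virtual, upright and reduced, on the same side as the object.

31.8 cm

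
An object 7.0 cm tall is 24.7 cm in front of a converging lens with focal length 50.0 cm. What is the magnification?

m = +1.98

1/d_i = 1/f − 1/d_o = 1/(50.00) − 1/(24.7) = -0.02049, so d_i = -48.81 cm.
m = −d_i/d_o = −(-48.81)/(24.7) = +1.98.
The image is virtual, upright and enlarged, on the same side as the object.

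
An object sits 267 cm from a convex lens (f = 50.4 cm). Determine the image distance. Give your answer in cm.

Lens equation: 1/d_i = 1/f − 1/d_o = 1/(50.40) − 1/(267) = 0.01984 − 0.003745 = 0.01610, so d_i = 62.1 cm.
The image is real, inverted and reduced, on the far side of the lens.

62.1 cm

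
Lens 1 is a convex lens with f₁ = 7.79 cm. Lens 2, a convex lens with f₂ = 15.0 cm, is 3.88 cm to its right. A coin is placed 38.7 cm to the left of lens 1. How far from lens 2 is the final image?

4.22 cm

Lens 1: 1/d_i1 = 1/f₁ − 1/d_o1 = 1/(7.79) − 1/(38.7) = 0.1025, so d_i1 = 9.753 cm.
The intermediate image is 9.753 cm to the right of lens 1, which lies 5.873 cm to the right of lens 2 — a virtual object — so d_o2 = −5.873 cm.
Lens 2: 1/d_i2 = 1/f₂ − 1/d_o2 = 1/(15.0) − 1/(-5.873) = 0.2369, so d_i2 = 4.22 cm.
The final image is real, 4.22 cm to the right of lens 2 (overall magnification ≈ -0.18).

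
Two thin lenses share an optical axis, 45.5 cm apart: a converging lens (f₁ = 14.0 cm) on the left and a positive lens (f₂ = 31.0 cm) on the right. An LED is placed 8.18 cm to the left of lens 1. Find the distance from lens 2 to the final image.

59.1 cm

Lens 1: 1/d_i1 = 1/f₁ − 1/d_o1 = 1/(14.0) − 1/(8.18) = -0.05082, so d_i1 = -19.68 cm.
The intermediate image is 19.68 cm to the left of lens 1 (virtual), which is 45.5 − (-19.68) = 65.18 cm to the left of lens 2, so d_o2 = +65.18 cm.
Lens 2: 1/d_i2 = 1/f₂ − 1/d_o2 = 1/(31.0) − 1/(65.18) = 0.01692, so d_i2 = 59.1 cm.
The final image is real, 59.1 cm to the right of lens 2 (overall magnification ≈ -2.2).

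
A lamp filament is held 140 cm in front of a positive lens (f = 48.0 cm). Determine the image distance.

73.0 cm

Thin-lens equation: 1/s_i = 1/f − 1/s_o = 1/(48.00) − 1/(140) = 0.02083 − 0.007143 = 0.01369, so s_i = 73.0 cm.
The image is real, inverted and reduced, on the far side of the lens.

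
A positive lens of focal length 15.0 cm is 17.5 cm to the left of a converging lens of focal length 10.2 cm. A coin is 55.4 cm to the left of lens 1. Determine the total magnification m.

Lens 1: 1/d_i1 = 1/(15.0) − 1/(55.4) = 0.04862, so d_i1 = 20.57 cm; m₁ = −d_i1/d_o1 = -0.3713.
d_o2 = 17.5 − (20.57) = -3.070 cm (virtual object).
Lens 2: 1/d_i2 = 1/(10.2) − 1/(-3.070) = 0.4238, so d_i2 = 2.360 cm; m₂ = −d_i2/d_o2 = +0.7687.
m = m₁·m₂ = (-0.3713)(+0.7687) = -0.285.

m = -0.285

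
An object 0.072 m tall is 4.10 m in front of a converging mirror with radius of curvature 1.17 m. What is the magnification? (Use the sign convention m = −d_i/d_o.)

f = R/2 = 1.17/2 = 0.5850 m.
1/d_i = 1/f − 1/d_o = 1/(0.5850) − 1/(4.10) = 1.465, so d_i = 0.6824 m.
m = −d_i/d_o = −(0.6824)/(4.10) = -0.166.
The image is real, inverted and reduced, in front of the mirror.

m = -0.166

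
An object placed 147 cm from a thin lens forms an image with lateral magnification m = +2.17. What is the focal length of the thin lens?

m = −d_i/d_o ⇒ d_i = −m·d_o = −(+2.17)·(147) = -319.0 cm.
1/f = 1/d_o + 1/d_i = 1/(147) + 1/(-319.0) = 0.003668, so f = 273 cm.
Since f is positive, the thin lens is converging.

f = 273 cm (converging)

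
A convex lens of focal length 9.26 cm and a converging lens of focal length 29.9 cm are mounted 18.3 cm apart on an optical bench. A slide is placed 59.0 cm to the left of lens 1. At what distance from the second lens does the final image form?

Lens 1: 1/d_i1 = 1/f₁ − 1/d_o1 = 1/(9.26) − 1/(59.0) = 0.09104, so d_i1 = 10.98 cm.
The intermediate image is 10.98 cm to the right of lens 1, which is 18.3 − (10.98) = 7.320 cm to the left of lens 2, so d_o2 = +7.320 cm.
Lens 2: 1/d_i2 = 1/f₂ − 1/d_o2 = 1/(29.9) − 1/(7.320) = -0.1032, so d_i2 = -9.69 cm.
The final image is virtual, 9.69 cm to the left of lens 2 (overall magnification ≈ -0.25).

9.69 cm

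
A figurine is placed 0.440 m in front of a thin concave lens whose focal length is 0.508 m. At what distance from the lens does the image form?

For a concave lens, f = -0.508 m.
Thin-lens equation: 1/q = 1/f − 1/p = 1/(-0.5080) − 1/(0.440) = -1.969 − 2.273 = -4.241, so q = -0.236 m.
The image is virtual, upright and reduced, on the same side as the object.

0.236 m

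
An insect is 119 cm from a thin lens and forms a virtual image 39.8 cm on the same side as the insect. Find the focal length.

f = -59.8 cm (diverging)

Virtual image ⇒ d_i = −39.8 cm.
1/f = 1/d_o + 1/d_i = 1/(119) + 1/(-39.8) = -0.01672, so f = -59.8 cm.
Since f is negative, the thin lens is diverging.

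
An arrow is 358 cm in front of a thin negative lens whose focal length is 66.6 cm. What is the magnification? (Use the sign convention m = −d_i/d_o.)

m = +0.157

For a negative lens, f = -66.6 cm.
1/d_i = 1/f − 1/d_o = 1/(-66.60) − 1/(358) = -0.01781, so d_i = -56.15 cm.
m = −d_i/d_o = −(-56.15)/(358) = +0.157.
The image is virtual, upright and reduced, on the same side as the object.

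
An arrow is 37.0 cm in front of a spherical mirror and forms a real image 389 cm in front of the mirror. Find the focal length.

Real image ⇒ d_i = +389 cm.
1/f = 1/d_o + 1/d_i = 1/(37.0) + 1/(389) = 0.02960, so f = 33.8 cm.
Since f is positive, the spherical mirror is concave.

f = 33.8 cm (concave)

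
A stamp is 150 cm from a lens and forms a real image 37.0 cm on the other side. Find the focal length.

Real image ⇒ d_i = +37.0 cm.
1/f = 1/d_o + 1/d_i = 1/(150) + 1/(37.0) = 0.03369, so f = 29.7 cm.
Since f is positive, the lens is converging.

f = 29.7 cm (converging)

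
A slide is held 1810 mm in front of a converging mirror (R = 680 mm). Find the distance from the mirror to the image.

f = R/2 = 680/2 = 340.0 mm.
Mirror equation: 1/q = 1/f − 1/p = 1/(340.0) − 1/(1810) = 0.002941 − 0.0005525 = 0.002389, so q = 419 mm.
The image is real, inverted and reduced, in front of the mirror.

419 mm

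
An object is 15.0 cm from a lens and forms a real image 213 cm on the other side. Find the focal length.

f = 14.0 cm (converging)

Real image ⇒ d_i = +213 cm.
1/f = 1/d_o + 1/d_i = 1/(15.0) + 1/(213) = 0.07136, so f = 14.0 cm.
Since f is positive, the lens is converging.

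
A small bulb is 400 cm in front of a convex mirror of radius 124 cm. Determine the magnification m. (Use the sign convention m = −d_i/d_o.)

m = +0.134

f = R/2 = 124/2 = 62.00 cm; for a convex mirror, f = -62.00 cm.
1/d_i = 1/f − 1/d_o = 1/(-62.00) − 1/(400) = -0.01863, so d_i = -53.68 cm.
m = −d_i/d_o = −(-53.68)/(400) = +0.134.
The image is virtual, upright and reduced, behind the mirror.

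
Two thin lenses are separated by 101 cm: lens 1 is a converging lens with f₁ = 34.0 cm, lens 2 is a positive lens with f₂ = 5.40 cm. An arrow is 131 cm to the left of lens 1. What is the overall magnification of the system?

Lens 1: 1/d_i1 = 1/(34.0) − 1/(131) = 0.02178, so d_i1 = 45.92 cm; m₁ = −d_i1/d_o1 = -0.3505.
d_o2 = 101 − (45.92) = 55.08 cm.
Lens 2: 1/d_i2 = 1/(5.40) − 1/(55.08) = 0.1670, so d_i2 = 5.987 cm; m₂ = −d_i2/d_o2 = -0.1087.
m = m₁·m₂ = (-0.3505)(-0.1087) = +0.0381.

m = +0.0381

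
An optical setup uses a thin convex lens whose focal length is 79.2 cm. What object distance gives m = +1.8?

35.2 cm

m = −d_i/d_o ⇒ d_i = −m·d_o.
1/f = 1/d_o + 1/d_i = 1/d_o − 1/(m·d_o) = (1 − 1/m)/d_o, so d_o = f(1 − 1/m) = (79.20)(1 − 1/(+1.8)) = 35.2 cm.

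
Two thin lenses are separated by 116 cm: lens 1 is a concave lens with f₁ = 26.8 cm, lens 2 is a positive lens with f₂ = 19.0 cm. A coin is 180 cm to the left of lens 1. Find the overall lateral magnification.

f₁ = −26.8 cm (diverging).
Lens 1: 1/d_i1 = 1/(-26.8) − 1/(180) = -0.04287, so d_i1 = -23.33 cm; m₁ = −d_i1/d_o1 = +0.1296.
d_o2 = 116 − (-23.33) = 139.3 cm.
Lens 2: 1/d_i2 = 1/(19.0) − 1/(139.3) = 0.04545, so d_i2 = 22.00 cm; m₂ = −d_i2/d_o2 = -0.1579.
m = m₁·m₂ = (+0.1296)(-0.1579) = -0.0205.

m = -0.0205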